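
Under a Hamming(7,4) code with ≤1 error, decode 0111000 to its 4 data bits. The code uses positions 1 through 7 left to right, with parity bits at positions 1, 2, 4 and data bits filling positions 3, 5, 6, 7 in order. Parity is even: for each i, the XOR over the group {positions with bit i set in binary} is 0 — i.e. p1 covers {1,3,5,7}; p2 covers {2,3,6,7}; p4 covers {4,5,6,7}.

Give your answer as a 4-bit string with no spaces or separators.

s1 (pos 1,3,5,7): 0⊕1⊕0⊕0 = 1
s2 (pos 2,3,6,7): 1⊕1⊕0⊕0 = 0
s4 (pos 4,5,6,7): 1⊕0⊕0⊕0 = 1
Syndrome s4…s1 = 101 → error at position 5.
Flip position 5: 0111000 → 0111100
Read data bits from positions 3,5,6,7: 1100

1100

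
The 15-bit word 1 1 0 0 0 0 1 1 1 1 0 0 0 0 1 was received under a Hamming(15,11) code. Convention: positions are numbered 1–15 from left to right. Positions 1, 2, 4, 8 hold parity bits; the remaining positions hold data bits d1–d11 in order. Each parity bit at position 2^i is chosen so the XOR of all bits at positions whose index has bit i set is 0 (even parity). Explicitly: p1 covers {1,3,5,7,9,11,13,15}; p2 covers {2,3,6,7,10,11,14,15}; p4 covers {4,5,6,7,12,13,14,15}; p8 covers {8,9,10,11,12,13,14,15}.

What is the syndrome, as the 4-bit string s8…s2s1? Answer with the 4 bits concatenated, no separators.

0000

s1 (pos 1,3,5,7,9,11,13,15): 1⊕0⊕0⊕1⊕1⊕0⊕0⊕1 = 0
s2 (pos 2,3,6,7,10,11,14,15): 1⊕0⊕0⊕1⊕1⊕0⊕0⊕1 = 0
s4 (pos 4,5,6,7,12,13,14,15): 0⊕0⊕0⊕1⊕0⊕0⊕0⊕1 = 0
s8 (pos 8,9,10,11,12,13,14,15): 1⊕1⊕1⊕0⊕0⊕0⊕0⊕1 = 0
Syndrome s8…s1 = 0000 → no error.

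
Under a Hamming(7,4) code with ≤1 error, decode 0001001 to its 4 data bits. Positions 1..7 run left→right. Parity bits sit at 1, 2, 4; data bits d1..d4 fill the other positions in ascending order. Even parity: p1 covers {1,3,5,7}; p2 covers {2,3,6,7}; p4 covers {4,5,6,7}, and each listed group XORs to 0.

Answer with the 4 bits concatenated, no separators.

1001

s1 (pos 1,3,5,7): 0⊕0⊕0⊕1 = 1
s2 (pos 2,3,6,7): 0⊕0⊕0⊕1 = 1
s4 (pos 4,5,6,7): 1⊕0⊕0⊕1 = 0
Syndrome s4…s1 = 011 → error at position 3.
Flip position 3: 0001001 → 0011001
Read data bits from positions 3,5,6,7: 1001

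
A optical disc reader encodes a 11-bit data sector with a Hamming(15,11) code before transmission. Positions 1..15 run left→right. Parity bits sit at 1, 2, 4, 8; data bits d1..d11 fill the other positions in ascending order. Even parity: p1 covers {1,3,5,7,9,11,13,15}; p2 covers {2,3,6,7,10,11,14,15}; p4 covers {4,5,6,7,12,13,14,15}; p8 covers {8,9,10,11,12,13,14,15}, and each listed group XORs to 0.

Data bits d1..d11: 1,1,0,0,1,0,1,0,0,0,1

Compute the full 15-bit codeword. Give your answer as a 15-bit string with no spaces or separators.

111010011010001

Place data at non-parity positions: p1 p2 1 p4 1 0 0 p8 1 0 1 0 0 0 1
p1 (pos 1,3,5,7,9,11,13,15): XOR of data positions = 1⊕1⊕0⊕1⊕1⊕0⊕1 = 1
p2 (pos 2,3,6,7,10,11,14,15): XOR of data positions = 1⊕0⊕0⊕0⊕1⊕0⊕1 = 1
p4 (pos 4,5,6,7,12,13,14,15): XOR of data positions = 1⊕0⊕0⊕0⊕0⊕0⊕1 = 0
p8 (pos 8,9,10,11,12,13,14,15): XOR of data positions = 1⊕0⊕1⊕0⊕0⊕0⊕1 = 1
Codeword: 111010011010001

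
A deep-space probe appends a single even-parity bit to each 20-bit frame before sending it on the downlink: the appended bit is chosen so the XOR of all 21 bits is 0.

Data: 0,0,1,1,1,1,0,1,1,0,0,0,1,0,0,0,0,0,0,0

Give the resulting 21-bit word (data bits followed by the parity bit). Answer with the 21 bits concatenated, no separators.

XOR of the 20 data bits: 0⊕0⊕1⊕1⊕1⊕1⊕0⊕1⊕1⊕0⊕0⊕0⊕1⊕0⊕0⊕0⊕0⊕0⊕0⊕0 = 1
Parity bit = 1 (so all 21 bits XOR to 0).

001111011000100000001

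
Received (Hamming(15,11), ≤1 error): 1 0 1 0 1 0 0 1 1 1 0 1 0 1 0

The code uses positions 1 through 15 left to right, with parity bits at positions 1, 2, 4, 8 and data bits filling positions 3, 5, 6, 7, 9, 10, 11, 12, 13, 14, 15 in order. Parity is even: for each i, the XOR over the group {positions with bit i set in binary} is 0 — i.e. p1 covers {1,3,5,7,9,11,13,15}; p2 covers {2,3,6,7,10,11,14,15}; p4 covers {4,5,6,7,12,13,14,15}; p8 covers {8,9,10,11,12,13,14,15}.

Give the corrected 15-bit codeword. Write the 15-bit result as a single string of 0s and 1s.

101010011101000

s1 (pos 1,3,5,7,9,11,13,15): 1⊕1⊕1⊕0⊕1⊕0⊕0⊕0 = 0
s2 (pos 2,3,6,7,10,11,14,15): 0⊕1⊕0⊕0⊕1⊕0⊕1⊕0 = 1
s4 (pos 4,5,6,7,12,13,14,15): 0⊕1⊕0⊕0⊕1⊕0⊕1⊕0 = 1
s8 (pos 8,9,10,11,12,13,14,15): 1⊕1⊕1⊕0⊕1⊕0⊕1⊕0 = 1
Syndrome s8…s1 = 1110 → error at position 14.
Flip position 14: 101010011101010 → 101010011101000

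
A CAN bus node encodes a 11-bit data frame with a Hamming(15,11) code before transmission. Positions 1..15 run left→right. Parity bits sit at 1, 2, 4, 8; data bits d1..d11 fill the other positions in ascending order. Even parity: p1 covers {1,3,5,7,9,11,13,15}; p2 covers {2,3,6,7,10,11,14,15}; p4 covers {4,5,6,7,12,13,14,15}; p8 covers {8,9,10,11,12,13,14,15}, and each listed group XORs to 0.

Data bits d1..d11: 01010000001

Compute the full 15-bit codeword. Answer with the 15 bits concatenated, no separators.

Place data at non-parity positions: p1 p2 0 p4 1 0 1 p8 0 0 0 0 0 0 1
p1 (pos 1,3,5,7,9,11,13,15): XOR of data positions = 0⊕1⊕1⊕0⊕0⊕0⊕1 = 1
p2 (pos 2,3,6,7,10,11,14,15): XOR of data positions = 0⊕0⊕1⊕0⊕0⊕0⊕1 = 0
p4 (pos 4,5,6,7,12,13,14,15): XOR of data positions = 1⊕0⊕1⊕0⊕0⊕0⊕1 = 1
p8 (pos 8,9,10,11,12,13,14,15): XOR of data positions = 0⊕0⊕0⊕0⊕0⊕0⊕1 = 1
Codeword: 100110110000001

100110110000001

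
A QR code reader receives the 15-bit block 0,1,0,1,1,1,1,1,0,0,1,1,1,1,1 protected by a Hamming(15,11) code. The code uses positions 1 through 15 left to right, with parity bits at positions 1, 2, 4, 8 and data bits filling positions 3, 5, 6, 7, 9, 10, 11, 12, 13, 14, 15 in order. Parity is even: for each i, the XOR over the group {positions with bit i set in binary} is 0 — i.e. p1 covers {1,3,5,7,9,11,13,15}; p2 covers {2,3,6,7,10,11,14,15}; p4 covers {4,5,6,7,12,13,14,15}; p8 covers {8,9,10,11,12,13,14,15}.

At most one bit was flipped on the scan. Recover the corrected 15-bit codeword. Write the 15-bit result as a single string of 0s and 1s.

s1 (pos 1,3,5,7,9,11,13,15): 0⊕0⊕1⊕1⊕0⊕1⊕1⊕1 = 1
s2 (pos 2,3,6,7,10,11,14,15): 1⊕0⊕1⊕1⊕0⊕1⊕1⊕1 = 0
s4 (pos 4,5,6,7,12,13,14,15): 1⊕1⊕1⊕1⊕1⊕1⊕1⊕1 = 0
s8 (pos 8,9,10,11,12,13,14,15): 1⊕0⊕0⊕1⊕1⊕1⊕1⊕1 = 0
Syndrome s8…s1 = 0001 → error at position 1.
Flip position 1: 010111110011111 → 110111110011111

110111110011111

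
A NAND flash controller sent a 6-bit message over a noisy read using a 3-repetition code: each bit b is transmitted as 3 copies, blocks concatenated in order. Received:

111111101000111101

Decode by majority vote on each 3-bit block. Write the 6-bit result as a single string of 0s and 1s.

111011

Block 1 (111): 3 ones → 1
Block 2 (111): 3 ones → 1
Block 3 (101): 2 ones → 1
Block 4 (000): 0 ones → 0
Block 5 (111): 3 ones → 1
Block 6 (101): 2 ones → 1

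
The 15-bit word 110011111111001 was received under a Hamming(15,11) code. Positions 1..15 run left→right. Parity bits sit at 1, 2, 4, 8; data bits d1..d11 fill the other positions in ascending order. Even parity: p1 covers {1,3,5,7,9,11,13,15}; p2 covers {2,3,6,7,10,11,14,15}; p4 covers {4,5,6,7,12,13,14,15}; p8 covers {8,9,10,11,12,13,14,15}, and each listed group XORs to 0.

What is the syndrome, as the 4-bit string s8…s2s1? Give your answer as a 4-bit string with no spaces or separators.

s1 (pos 1,3,5,7,9,11,13,15): 1⊕0⊕1⊕1⊕1⊕1⊕0⊕1 = 0
s2 (pos 2,3,6,7,10,11,14,15): 1⊕0⊕1⊕1⊕1⊕1⊕0⊕1 = 0
s4 (pos 4,5,6,7,12,13,14,15): 0⊕1⊕1⊕1⊕1⊕0⊕0⊕1 = 1
s8 (pos 8,9,10,11,12,13,14,15): 1⊕1⊕1⊕1⊕1⊕0⊕0⊕1 = 0
Syndrome s8…s1 = 0100 → error at position 4.

0100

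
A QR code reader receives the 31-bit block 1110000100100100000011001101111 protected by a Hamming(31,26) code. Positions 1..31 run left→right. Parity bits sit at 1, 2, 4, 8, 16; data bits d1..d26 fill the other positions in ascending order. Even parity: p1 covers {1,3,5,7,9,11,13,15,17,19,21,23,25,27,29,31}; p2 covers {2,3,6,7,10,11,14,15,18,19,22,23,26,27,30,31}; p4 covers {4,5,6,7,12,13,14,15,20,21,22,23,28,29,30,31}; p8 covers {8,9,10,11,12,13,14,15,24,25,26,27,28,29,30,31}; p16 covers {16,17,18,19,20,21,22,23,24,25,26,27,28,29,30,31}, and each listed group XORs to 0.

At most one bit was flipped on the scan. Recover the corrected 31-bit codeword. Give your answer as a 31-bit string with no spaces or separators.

1110000100101100000011001101111

s1 (pos 1,3,5,7,9,11,13,15,17,19,21,23,25,27,29,31): 1⊕1⊕0⊕0⊕0⊕1⊕0⊕0⊕0⊕0⊕1⊕0⊕1⊕0⊕1⊕1 = 1
s2 (pos 2,3,6,7,10,11,14,15,18,19,22,23,26,27,30,31): 1⊕1⊕0⊕0⊕0⊕1⊕1⊕0⊕0⊕0⊕1⊕0⊕1⊕0⊕1⊕1 = 0
s4 (pos 4,5,6,7,12,13,14,15,20,21,22,23,28,29,30,31): 0⊕0⊕0⊕0⊕0⊕0⊕1⊕0⊕0⊕1⊕1⊕0⊕1⊕1⊕1⊕1 = 1
s8 (pos 8,9,10,11,12,13,14,15,24,25,26,27,28,29,30,31): 1⊕0⊕0⊕1⊕0⊕0⊕1⊕0⊕0⊕1⊕1⊕0⊕1⊕1⊕1⊕1 = 1
s16 (pos 16,17,18,19,20,21,22,23,24,25,26,27,28,29,30,31): 0⊕0⊕0⊕0⊕0⊕1⊕1⊕0⊕0⊕1⊕1⊕0⊕1⊕1⊕1⊕1 = 0
Syndrome s16…s1 = 01101 → error at position 13.
Flip position 13: 1110000100100100000011001101111 → 1110000100101100000011001101111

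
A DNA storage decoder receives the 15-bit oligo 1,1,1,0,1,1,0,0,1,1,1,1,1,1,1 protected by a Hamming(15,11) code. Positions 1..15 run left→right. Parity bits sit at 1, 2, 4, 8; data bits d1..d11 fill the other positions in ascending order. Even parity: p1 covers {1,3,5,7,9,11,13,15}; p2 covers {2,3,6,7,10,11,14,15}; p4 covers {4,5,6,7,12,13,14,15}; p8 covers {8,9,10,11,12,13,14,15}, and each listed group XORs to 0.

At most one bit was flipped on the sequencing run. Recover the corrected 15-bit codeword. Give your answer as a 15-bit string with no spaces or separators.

s1 (pos 1,3,5,7,9,11,13,15): 1⊕1⊕1⊕0⊕1⊕1⊕1⊕1 = 1
s2 (pos 2,3,6,7,10,11,14,15): 1⊕1⊕1⊕0⊕1⊕1⊕1⊕1 = 1
s4 (pos 4,5,6,7,12,13,14,15): 0⊕1⊕1⊕0⊕1⊕1⊕1⊕1 = 0
s8 (pos 8,9,10,11,12,13,14,15): 0⊕1⊕1⊕1⊕1⊕1⊕1⊕1 = 1
Syndrome s8…s1 = 1011 → error at position 11.
Flip position 11: 111011001111111 → 111011001101111

111011001101111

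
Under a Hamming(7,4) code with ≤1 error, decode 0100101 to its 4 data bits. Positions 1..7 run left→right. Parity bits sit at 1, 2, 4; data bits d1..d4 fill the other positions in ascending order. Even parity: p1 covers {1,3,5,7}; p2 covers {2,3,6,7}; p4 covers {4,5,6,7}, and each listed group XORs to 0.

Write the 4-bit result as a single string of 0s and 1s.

0101

s1 (pos 1,3,5,7): 0⊕0⊕1⊕1 = 0
s2 (pos 2,3,6,7): 1⊕0⊕0⊕1 = 0
s4 (pos 4,5,6,7): 0⊕1⊕0⊕1 = 0
Syndrome s4…s1 = 000 → no error.
Read data bits from positions 3,5,6,7: 0101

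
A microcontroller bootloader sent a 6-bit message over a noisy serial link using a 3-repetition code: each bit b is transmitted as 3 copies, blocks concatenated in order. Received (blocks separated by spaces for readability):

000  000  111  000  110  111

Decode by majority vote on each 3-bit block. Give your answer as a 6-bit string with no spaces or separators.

Block 1 (000): 0 ones → 0
Block 2 (000): 0 ones → 0
Block 3 (111): 3 ones → 1
Block 4 (000): 0 ones → 0
Block 5 (110): 2 ones → 1
Block 6 (111): 3 ones → 1

001011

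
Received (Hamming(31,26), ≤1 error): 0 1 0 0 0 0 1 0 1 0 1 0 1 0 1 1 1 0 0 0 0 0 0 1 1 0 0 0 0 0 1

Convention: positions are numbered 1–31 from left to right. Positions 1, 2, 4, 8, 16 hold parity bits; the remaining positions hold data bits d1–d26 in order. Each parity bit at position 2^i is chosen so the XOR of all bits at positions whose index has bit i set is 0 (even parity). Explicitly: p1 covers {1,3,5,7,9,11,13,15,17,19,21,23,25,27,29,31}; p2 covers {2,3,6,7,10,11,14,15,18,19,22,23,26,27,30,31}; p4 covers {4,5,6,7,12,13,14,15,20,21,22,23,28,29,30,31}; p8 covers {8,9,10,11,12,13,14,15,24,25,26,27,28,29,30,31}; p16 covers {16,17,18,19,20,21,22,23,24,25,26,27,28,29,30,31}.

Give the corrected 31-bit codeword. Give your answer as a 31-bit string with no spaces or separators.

0100001010101011100000011100001

s1 (pos 1,3,5,7,9,11,13,15,17,19,21,23,25,27,29,31): 0⊕0⊕0⊕1⊕1⊕1⊕1⊕1⊕1⊕0⊕0⊕0⊕1⊕0⊕0⊕1 = 0
s2 (pos 2,3,6,7,10,11,14,15,18,19,22,23,26,27,30,31): 1⊕0⊕0⊕1⊕0⊕1⊕0⊕1⊕0⊕0⊕0⊕0⊕0⊕0⊕0⊕1 = 1
s4 (pos 4,5,6,7,12,13,14,15,20,21,22,23,28,29,30,31): 0⊕0⊕0⊕1⊕0⊕1⊕0⊕1⊕0⊕0⊕0⊕0⊕0⊕0⊕0⊕1 = 0
s8 (pos 8,9,10,11,12,13,14,15,24,25,26,27,28,29,30,31): 0⊕1⊕0⊕1⊕0⊕1⊕0⊕1⊕1⊕1⊕0⊕0⊕0⊕0⊕0⊕1 = 1
s16 (pos 16,17,18,19,20,21,22,23,24,25,26,27,28,29,30,31): 1⊕1⊕0⊕0⊕0⊕0⊕0⊕0⊕1⊕1⊕0⊕0⊕0⊕0⊕0⊕1 = 1
Syndrome s16…s1 = 11010 → error at position 26.
Flip position 26: 0100001010101011100000011000001 → 0100001010101011100000011100001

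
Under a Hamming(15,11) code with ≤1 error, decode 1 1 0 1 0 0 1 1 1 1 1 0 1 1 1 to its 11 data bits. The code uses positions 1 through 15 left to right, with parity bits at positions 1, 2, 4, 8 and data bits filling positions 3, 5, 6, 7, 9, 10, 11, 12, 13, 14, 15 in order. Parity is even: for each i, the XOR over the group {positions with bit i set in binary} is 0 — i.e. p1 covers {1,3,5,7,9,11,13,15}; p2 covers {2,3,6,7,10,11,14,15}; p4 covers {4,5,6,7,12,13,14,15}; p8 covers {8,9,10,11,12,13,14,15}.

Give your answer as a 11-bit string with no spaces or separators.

s1 (pos 1,3,5,7,9,11,13,15): 1⊕0⊕0⊕1⊕1⊕1⊕1⊕1 = 0
s2 (pos 2,3,6,7,10,11,14,15): 1⊕0⊕0⊕1⊕1⊕1⊕1⊕1 = 0
s4 (pos 4,5,6,7,12,13,14,15): 1⊕0⊕0⊕1⊕0⊕1⊕1⊕1 = 1
s8 (pos 8,9,10,11,12,13,14,15): 1⊕1⊕1⊕1⊕0⊕1⊕1⊕1 = 1
Syndrome s8…s1 = 1100 → error at position 12.
Flip position 12: 110100111110111 → 110100111111111
Read data bits from positions 3,5,6,7,9,10,11,12,13,14,15: 00011111111

00011111111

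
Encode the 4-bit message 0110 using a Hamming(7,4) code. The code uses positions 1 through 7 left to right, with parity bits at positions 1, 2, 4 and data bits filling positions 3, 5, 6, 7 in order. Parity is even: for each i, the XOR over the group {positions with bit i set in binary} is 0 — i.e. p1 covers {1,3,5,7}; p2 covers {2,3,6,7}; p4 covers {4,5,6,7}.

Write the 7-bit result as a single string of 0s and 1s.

Place data at non-parity positions: p1 p2 0 p4 1 1 0
p1 (pos 1,3,5,7): XOR of data positions = 0⊕1⊕0 = 1
p2 (pos 2,3,6,7): XOR of data positions = 0⊕1⊕0 = 1
p4 (pos 4,5,6,7): XOR of data positions = 1⊕1⊕0 = 0
Codeword: 1100110

1100110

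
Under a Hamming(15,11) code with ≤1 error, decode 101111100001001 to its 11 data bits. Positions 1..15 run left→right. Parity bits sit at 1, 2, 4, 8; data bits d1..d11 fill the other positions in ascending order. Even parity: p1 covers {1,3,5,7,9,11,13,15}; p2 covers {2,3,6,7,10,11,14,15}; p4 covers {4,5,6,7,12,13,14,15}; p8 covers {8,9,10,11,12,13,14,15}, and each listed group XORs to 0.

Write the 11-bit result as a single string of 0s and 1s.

11110001001

s1 (pos 1,3,5,7,9,11,13,15): 1⊕1⊕1⊕1⊕0⊕0⊕0⊕1 = 1
s2 (pos 2,3,6,7,10,11,14,15): 0⊕1⊕1⊕1⊕0⊕0⊕0⊕1 = 0
s4 (pos 4,5,6,7,12,13,14,15): 1⊕1⊕1⊕1⊕1⊕0⊕0⊕1 = 0
s8 (pos 8,9,10,11,12,13,14,15): 0⊕0⊕0⊕0⊕1⊕0⊕0⊕1 = 0
Syndrome s8…s1 = 0001 → error at position 1.
Flip position 1: 101111100001001 → 001111100001001
Read data bits from positions 3,5,6,7,9,10,11,12,13,14,15: 11110001001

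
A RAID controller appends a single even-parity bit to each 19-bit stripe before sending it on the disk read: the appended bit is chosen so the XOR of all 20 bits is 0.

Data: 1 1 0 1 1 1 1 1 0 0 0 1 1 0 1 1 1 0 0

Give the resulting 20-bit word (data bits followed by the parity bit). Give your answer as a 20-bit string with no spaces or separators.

XOR of the 19 data bits: 1⊕1⊕0⊕1⊕1⊕1⊕1⊕1⊕0⊕0⊕0⊕1⊕1⊕0⊕1⊕1⊕1⊕0⊕0 = 0
Parity bit = 0 (so all 20 bits XOR to 0).

11011111000110111000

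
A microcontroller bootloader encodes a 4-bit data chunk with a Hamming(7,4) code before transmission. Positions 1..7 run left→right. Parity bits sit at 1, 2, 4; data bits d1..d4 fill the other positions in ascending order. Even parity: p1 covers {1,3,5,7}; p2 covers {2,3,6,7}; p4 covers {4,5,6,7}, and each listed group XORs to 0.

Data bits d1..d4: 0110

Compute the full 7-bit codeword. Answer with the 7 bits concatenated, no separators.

1100110

Place data at non-parity positions: p1 p2 0 p4 1 1 0
p1 (pos 1,3,5,7): XOR of data positions = 0⊕1⊕0 = 1
p2 (pos 2,3,6,7): XOR of data positions = 0⊕1⊕0 = 1
p4 (pos 4,5,6,7): XOR of data positions = 1⊕1⊕0 = 0
Codeword: 1100110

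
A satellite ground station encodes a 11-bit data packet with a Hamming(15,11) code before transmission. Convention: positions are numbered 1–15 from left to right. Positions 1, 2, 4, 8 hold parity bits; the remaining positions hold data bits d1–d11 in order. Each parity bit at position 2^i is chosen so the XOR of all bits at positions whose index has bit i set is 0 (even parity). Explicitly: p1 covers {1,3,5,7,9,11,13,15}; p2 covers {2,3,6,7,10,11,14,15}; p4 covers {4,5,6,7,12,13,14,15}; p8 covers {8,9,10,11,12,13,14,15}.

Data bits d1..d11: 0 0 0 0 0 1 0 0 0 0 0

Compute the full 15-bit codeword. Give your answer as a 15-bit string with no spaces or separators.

Place data at non-parity positions: p1 p2 0 p4 0 0 0 p8 0 1 0 0 0 0 0
p1 (pos 1,3,5,7,9,11,13,15): XOR of data positions = 0⊕0⊕0⊕0⊕0⊕0⊕0 = 0
p2 (pos 2,3,6,7,10,11,14,15): XOR of data positions = 0⊕0⊕0⊕1⊕0⊕0⊕0 = 1
p4 (pos 4,5,6,7,12,13,14,15): XOR of data positions = 0⊕0⊕0⊕0⊕0⊕0⊕0 = 0
p8 (pos 8,9,10,11,12,13,14,15): XOR of data positions = 0⊕1⊕0⊕0⊕0⊕0⊕0 = 1
Codeword: 010000010100000

010000010100000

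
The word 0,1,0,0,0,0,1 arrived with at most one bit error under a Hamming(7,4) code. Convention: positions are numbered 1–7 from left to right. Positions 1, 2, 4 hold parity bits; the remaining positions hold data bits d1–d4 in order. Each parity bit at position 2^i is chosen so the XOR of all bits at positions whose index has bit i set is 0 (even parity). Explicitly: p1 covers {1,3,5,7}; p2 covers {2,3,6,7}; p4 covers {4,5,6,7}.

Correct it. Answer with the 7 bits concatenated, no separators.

s1 (pos 1,3,5,7): 0⊕0⊕0⊕1 = 1
s2 (pos 2,3,6,7): 1⊕0⊕0⊕1 = 0
s4 (pos 4,5,6,7): 0⊕0⊕0⊕1 = 1
Syndrome s4…s1 = 101 → error at position 5.
Flip position 5: 0100001 → 0100101

0100101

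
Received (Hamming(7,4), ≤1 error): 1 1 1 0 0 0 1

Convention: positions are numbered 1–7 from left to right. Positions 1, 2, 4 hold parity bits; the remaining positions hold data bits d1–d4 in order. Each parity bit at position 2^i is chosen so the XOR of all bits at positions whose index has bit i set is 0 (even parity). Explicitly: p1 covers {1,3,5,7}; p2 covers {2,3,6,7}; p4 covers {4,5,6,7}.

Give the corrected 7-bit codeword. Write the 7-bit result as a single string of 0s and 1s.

s1 (pos 1,3,5,7): 1⊕1⊕0⊕1 = 1
s2 (pos 2,3,6,7): 1⊕1⊕0⊕1 = 1
s4 (pos 4,5,6,7): 0⊕0⊕0⊕1 = 1
Syndrome s4…s1 = 111 → error at position 7.
Flip position 7: 1110001 → 1110000

1110000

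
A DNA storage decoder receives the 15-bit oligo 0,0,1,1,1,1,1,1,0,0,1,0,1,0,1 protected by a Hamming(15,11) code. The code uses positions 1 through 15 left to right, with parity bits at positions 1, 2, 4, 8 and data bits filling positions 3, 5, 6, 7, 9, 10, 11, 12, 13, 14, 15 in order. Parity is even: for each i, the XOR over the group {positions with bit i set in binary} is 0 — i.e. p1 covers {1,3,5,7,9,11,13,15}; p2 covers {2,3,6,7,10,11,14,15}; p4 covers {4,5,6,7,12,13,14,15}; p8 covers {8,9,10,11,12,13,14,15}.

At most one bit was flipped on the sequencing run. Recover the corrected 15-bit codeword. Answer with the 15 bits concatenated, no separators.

011111110010101

s1 (pos 1,3,5,7,9,11,13,15): 0⊕1⊕1⊕1⊕0⊕1⊕1⊕1 = 0
s2 (pos 2,3,6,7,10,11,14,15): 0⊕1⊕1⊕1⊕0⊕1⊕0⊕1 = 1
s4 (pos 4,5,6,7,12,13,14,15): 1⊕1⊕1⊕1⊕0⊕1⊕0⊕1 = 0
s8 (pos 8,9,10,11,12,13,14,15): 1⊕0⊕0⊕1⊕0⊕1⊕0⊕1 = 0
Syndrome s8…s1 = 0010 → error at position 2.
Flip position 2: 001111110010101 → 011111110010101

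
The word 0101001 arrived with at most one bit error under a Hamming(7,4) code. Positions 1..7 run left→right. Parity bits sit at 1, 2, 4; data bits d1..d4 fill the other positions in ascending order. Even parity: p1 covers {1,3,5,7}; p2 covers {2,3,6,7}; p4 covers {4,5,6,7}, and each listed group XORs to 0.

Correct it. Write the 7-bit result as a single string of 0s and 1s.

1101001

s1 (pos 1,3,5,7): 0⊕0⊕0⊕1 = 1
s2 (pos 2,3,6,7): 1⊕0⊕0⊕1 = 0
s4 (pos 4,5,6,7): 1⊕0⊕0⊕1 = 0
Syndrome s4…s1 = 001 → error at position 1.
Flip position 1: 0101001 → 1101001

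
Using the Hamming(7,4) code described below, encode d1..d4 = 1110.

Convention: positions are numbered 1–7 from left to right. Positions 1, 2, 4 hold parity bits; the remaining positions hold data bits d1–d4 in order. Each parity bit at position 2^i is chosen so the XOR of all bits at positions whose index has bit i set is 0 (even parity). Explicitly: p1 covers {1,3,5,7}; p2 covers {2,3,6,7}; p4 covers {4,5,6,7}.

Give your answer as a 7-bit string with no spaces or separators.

0010110

Place data at non-parity positions: p1 p2 1 p4 1 1 0
p1 (pos 1,3,5,7): XOR of data positions = 1⊕1⊕0 = 0
p2 (pos 2,3,6,7): XOR of data positions = 1⊕1⊕0 = 0
p4 (pos 4,5,6,7): XOR of data positions = 1⊕1⊕0 = 0
Codeword: 0010110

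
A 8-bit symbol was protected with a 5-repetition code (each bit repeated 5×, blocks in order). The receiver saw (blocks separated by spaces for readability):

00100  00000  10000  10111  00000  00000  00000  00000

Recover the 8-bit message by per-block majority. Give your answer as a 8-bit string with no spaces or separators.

00010000

Block 1 (00100): 1 one → 0
Block 2 (00000): 0 ones → 0
Block 3 (10000): 1 one → 0
Block 4 (10111): 4 ones → 1
Block 5 (00000): 0 ones → 0
Block 6 (00000): 0 ones → 0
Block 7 (00000): 0 ones → 0
Block 8 (00000): 0 ones → 0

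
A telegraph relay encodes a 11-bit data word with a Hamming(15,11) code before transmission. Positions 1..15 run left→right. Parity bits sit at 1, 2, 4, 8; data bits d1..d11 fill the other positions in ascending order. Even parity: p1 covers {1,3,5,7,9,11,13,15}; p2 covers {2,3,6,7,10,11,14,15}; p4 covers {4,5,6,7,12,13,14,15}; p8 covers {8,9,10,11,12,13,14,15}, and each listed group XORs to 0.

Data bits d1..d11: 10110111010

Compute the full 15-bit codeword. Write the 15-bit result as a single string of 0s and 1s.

101001100111010

Place data at non-parity positions: p1 p2 1 p4 0 1 1 p8 0 1 1 1 0 1 0
p1 (pos 1,3,5,7,9,11,13,15): XOR of data positions = 1⊕0⊕1⊕0⊕1⊕0⊕0 = 1
p2 (pos 2,3,6,7,10,11,14,15): XOR of data positions = 1⊕1⊕1⊕1⊕1⊕1⊕0 = 0
p4 (pos 4,5,6,7,12,13,14,15): XOR of data positions = 0⊕1⊕1⊕1⊕0⊕1⊕0 = 0
p8 (pos 8,9,10,11,12,13,14,15): XOR of data positions = 0⊕1⊕1⊕1⊕0⊕1⊕0 = 0
Codeword: 101001100111010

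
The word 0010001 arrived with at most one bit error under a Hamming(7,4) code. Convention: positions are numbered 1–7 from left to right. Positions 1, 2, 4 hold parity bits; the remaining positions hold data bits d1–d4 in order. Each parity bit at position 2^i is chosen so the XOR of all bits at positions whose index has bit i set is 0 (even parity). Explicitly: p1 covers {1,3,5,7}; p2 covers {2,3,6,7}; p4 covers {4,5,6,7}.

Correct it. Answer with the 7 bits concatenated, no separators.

s1 (pos 1,3,5,7): 0⊕1⊕0⊕1 = 0
s2 (pos 2,3,6,7): 0⊕1⊕0⊕1 = 0
s4 (pos 4,5,6,7): 0⊕0⊕0⊕1 = 1
Syndrome s4…s1 = 100 → error at position 4.
Flip position 4: 0010001 → 0011001

0011001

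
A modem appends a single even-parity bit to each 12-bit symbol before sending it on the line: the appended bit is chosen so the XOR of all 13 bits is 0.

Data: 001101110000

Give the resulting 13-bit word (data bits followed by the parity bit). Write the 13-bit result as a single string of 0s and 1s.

XOR of the 12 data bits: 0⊕0⊕1⊕1⊕0⊕1⊕1⊕1⊕0⊕0⊕0⊕0 = 1
Parity bit = 1 (so all 13 bits XOR to 0).

0011011100001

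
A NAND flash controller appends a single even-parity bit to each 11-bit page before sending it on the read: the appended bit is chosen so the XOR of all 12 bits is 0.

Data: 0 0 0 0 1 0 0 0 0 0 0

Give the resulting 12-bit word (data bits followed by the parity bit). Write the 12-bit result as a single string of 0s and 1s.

XOR of the 11 data bits: 0⊕0⊕0⊕0⊕1⊕0⊕0⊕0⊕0⊕0⊕0 = 1
Parity bit = 1 (so all 12 bits XOR to 0).

000010000001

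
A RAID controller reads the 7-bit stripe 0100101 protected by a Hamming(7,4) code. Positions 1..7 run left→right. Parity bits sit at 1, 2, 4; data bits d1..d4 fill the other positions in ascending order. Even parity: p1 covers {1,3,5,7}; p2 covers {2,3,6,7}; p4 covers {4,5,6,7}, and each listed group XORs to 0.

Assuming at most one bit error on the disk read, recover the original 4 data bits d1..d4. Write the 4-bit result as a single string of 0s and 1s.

s1 (pos 1,3,5,7): 0⊕0⊕1⊕1 = 0
s2 (pos 2,3,6,7): 1⊕0⊕0⊕1 = 0
s4 (pos 4,5,6,7): 0⊕1⊕0⊕1 = 0
Syndrome s4…s1 = 000 → no error.
Read data bits from positions 3,5,6,7: 0101

0101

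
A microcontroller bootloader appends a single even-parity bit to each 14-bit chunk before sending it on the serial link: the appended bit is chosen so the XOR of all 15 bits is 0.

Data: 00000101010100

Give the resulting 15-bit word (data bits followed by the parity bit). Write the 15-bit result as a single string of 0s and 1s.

XOR of the 14 data bits: 0⊕0⊕0⊕0⊕0⊕1⊕0⊕1⊕0⊕1⊕0⊕1⊕0⊕0 = 0
Parity bit = 0 (so all 15 bits XOR to 0).

000001010101000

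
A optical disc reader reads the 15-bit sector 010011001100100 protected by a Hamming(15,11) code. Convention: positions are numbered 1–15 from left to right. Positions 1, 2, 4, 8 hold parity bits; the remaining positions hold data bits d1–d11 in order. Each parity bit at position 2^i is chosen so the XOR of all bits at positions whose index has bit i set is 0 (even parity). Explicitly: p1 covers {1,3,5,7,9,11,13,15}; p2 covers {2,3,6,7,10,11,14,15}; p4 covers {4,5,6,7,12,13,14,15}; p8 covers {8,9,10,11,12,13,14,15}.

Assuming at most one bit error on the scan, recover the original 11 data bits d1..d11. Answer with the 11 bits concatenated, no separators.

01101100101

s1 (pos 1,3,5,7,9,11,13,15): 0⊕0⊕1⊕0⊕1⊕0⊕1⊕0 = 1
s2 (pos 2,3,6,7,10,11,14,15): 1⊕0⊕1⊕0⊕1⊕0⊕0⊕0 = 1
s4 (pos 4,5,6,7,12,13,14,15): 0⊕1⊕1⊕0⊕0⊕1⊕0⊕0 = 1
s8 (pos 8,9,10,11,12,13,14,15): 0⊕1⊕1⊕0⊕0⊕1⊕0⊕0 = 1
Syndrome s8…s1 = 1111 → error at position 15.
Flip position 15: 010011001100100 → 010011001100101
Read data bits from positions 3,5,6,7,9,10,11,12,13,14,15: 01101100101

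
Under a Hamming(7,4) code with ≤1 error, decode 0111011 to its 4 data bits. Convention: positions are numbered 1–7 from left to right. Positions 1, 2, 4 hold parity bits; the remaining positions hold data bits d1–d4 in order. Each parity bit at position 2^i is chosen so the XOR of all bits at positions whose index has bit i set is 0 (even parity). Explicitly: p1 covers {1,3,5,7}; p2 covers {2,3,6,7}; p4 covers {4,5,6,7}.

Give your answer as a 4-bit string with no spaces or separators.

1011

s1 (pos 1,3,5,7): 0⊕1⊕0⊕1 = 0
s2 (pos 2,3,6,7): 1⊕1⊕1⊕1 = 0
s4 (pos 4,5,6,7): 1⊕0⊕1⊕1 = 1
Syndrome s4…s1 = 100 → error at position 4.
Flip position 4: 0111011 → 0110011
Read data bits from positions 3,5,6,7: 1011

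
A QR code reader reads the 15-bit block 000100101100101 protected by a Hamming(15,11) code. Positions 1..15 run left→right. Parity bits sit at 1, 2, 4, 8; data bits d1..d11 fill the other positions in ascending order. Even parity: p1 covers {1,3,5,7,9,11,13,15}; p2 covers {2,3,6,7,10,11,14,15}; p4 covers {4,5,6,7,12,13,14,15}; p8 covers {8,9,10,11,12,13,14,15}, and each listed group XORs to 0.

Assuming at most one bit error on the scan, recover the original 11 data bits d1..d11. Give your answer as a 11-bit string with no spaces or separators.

s1 (pos 1,3,5,7,9,11,13,15): 0⊕0⊕0⊕1⊕1⊕0⊕1⊕1 = 0
s2 (pos 2,3,6,7,10,11,14,15): 0⊕0⊕0⊕1⊕1⊕0⊕0⊕1 = 1
s4 (pos 4,5,6,7,12,13,14,15): 1⊕0⊕0⊕1⊕0⊕1⊕0⊕1 = 0
s8 (pos 8,9,10,11,12,13,14,15): 0⊕1⊕1⊕0⊕0⊕1⊕0⊕1 = 0
Syndrome s8…s1 = 0010 → error at position 2.
Flip position 2: 000100101100101 → 010100101100101
Read data bits from positions 3,5,6,7,9,10,11,12,13,14,15: 00011100101

00011100101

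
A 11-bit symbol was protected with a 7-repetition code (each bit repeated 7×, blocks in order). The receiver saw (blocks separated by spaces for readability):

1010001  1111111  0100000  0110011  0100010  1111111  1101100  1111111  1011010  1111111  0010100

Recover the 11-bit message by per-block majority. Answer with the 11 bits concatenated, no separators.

Block 1 (1010001): 3 ones → 0
Block 2 (1111111): 7 ones → 1
Block 3 (0100000): 1 one → 0
Block 4 (0110011): 4 ones → 1
Block 5 (0100010): 2 ones → 0
Block 6 (1111111): 7 ones → 1
Block 7 (1101100): 4 ones → 1
Block 8 (1111111): 7 ones → 1
Block 9 (1011010): 4 ones → 1
Block 10 (1111111): 7 ones → 1
Block 11 (0010100): 2 ones → 0

01010111110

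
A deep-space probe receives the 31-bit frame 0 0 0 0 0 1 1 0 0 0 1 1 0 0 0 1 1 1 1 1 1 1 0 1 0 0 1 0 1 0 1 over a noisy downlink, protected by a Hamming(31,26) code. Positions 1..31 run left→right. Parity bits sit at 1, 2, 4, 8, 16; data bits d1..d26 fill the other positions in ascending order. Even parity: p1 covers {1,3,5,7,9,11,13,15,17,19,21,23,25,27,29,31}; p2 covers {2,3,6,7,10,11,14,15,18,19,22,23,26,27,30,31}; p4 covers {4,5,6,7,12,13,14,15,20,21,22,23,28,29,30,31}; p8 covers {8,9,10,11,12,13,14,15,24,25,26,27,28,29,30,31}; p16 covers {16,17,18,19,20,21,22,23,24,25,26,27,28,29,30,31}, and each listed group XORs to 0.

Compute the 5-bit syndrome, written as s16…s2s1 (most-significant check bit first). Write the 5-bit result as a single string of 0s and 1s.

10000

s1 (pos 1,3,5,7,9,11,13,15,17,19,21,23,25,27,29,31): 0⊕0⊕0⊕1⊕0⊕1⊕0⊕0⊕1⊕1⊕1⊕0⊕0⊕1⊕1⊕1 = 0
s2 (pos 2,3,6,7,10,11,14,15,18,19,22,23,26,27,30,31): 0⊕0⊕1⊕1⊕0⊕1⊕0⊕0⊕1⊕1⊕1⊕0⊕0⊕1⊕0⊕1 = 0
s4 (pos 4,5,6,7,12,13,14,15,20,21,22,23,28,29,30,31): 0⊕0⊕1⊕1⊕1⊕0⊕0⊕0⊕1⊕1⊕1⊕0⊕0⊕1⊕0⊕1 = 0
s8 (pos 8,9,10,11,12,13,14,15,24,25,26,27,28,29,30,31): 0⊕0⊕0⊕1⊕1⊕0⊕0⊕0⊕1⊕0⊕0⊕1⊕0⊕1⊕0⊕1 = 0
s16 (pos 16,17,18,19,20,21,22,23,24,25,26,27,28,29,30,31): 1⊕1⊕1⊕1⊕1⊕1⊕1⊕0⊕1⊕0⊕0⊕1⊕0⊕1⊕0⊕1 = 1
Syndrome s16…s1 = 10000 → error at position 16.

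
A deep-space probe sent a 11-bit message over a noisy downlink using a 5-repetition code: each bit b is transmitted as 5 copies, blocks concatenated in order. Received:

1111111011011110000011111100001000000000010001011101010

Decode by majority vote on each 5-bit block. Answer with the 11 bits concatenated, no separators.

Block 1 (11111): 5 ones → 1
Block 2 (11011): 4 ones → 1
Block 3 (01111): 4 ones → 1
Block 4 (00000): 0 ones → 0
Block 5 (11111): 5 ones → 1
Block 6 (10000): 1 one → 0
Block 7 (10000): 1 one → 0
Block 8 (00000): 0 ones → 0
Block 9 (01000): 1 one → 0
Block 10 (10111): 4 ones → 1
Block 11 (01010): 2 ones → 0

11101000010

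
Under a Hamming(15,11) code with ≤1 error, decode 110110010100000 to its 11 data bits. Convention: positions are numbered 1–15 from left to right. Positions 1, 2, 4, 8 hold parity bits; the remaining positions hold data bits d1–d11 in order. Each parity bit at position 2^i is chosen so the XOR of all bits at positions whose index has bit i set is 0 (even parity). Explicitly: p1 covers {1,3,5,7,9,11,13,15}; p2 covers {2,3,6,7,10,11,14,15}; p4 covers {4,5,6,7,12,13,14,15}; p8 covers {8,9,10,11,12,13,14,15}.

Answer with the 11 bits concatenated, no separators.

s1 (pos 1,3,5,7,9,11,13,15): 1⊕0⊕1⊕0⊕0⊕0⊕0⊕0 = 0
s2 (pos 2,3,6,7,10,11,14,15): 1⊕0⊕0⊕0⊕1⊕0⊕0⊕0 = 0
s4 (pos 4,5,6,7,12,13,14,15): 1⊕1⊕0⊕0⊕0⊕0⊕0⊕0 = 0
s8 (pos 8,9,10,11,12,13,14,15): 1⊕0⊕1⊕0⊕0⊕0⊕0⊕0 = 0
Syndrome s8…s1 = 0000 → no error.
Read data bits from positions 3,5,6,7,9,10,11,12,13,14,15: 01000100000

01000100000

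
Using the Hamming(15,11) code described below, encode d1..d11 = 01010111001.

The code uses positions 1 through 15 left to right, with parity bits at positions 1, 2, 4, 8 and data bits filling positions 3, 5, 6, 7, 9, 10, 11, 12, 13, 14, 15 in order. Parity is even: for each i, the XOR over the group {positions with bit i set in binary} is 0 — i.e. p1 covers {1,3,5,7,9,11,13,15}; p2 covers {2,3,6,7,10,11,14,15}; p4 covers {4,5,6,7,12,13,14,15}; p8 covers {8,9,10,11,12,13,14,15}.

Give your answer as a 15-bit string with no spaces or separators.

000010100111001

Place data at non-parity positions: p1 p2 0 p4 1 0 1 p8 0 1 1 1 0 0 1
p1 (pos 1,3,5,7,9,11,13,15): XOR of data positions = 0⊕1⊕1⊕0⊕1⊕0⊕1 = 0
p2 (pos 2,3,6,7,10,11,14,15): XOR of data positions = 0⊕0⊕1⊕1⊕1⊕0⊕1 = 0
p4 (pos 4,5,6,7,12,13,14,15): XOR of data positions = 1⊕0⊕1⊕1⊕0⊕0⊕1 = 0
p8 (pos 8,9,10,11,12,13,14,15): XOR of data positions = 0⊕1⊕1⊕1⊕0⊕0⊕1 = 0
Codeword: 000010100111001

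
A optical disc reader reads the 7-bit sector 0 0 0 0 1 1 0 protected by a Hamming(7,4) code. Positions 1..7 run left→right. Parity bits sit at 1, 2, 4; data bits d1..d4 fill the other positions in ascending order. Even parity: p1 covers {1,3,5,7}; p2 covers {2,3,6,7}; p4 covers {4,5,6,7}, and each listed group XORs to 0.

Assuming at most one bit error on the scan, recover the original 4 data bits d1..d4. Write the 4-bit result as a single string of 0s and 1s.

1110

s1 (pos 1,3,5,7): 0⊕0⊕1⊕0 = 1
s2 (pos 2,3,6,7): 0⊕0⊕1⊕0 = 1
s4 (pos 4,5,6,7): 0⊕1⊕1⊕0 = 0
Syndrome s4…s1 = 011 → error at position 3.
Flip position 3: 0000110 → 0010110
Read data bits from positions 3,5,6,7: 1110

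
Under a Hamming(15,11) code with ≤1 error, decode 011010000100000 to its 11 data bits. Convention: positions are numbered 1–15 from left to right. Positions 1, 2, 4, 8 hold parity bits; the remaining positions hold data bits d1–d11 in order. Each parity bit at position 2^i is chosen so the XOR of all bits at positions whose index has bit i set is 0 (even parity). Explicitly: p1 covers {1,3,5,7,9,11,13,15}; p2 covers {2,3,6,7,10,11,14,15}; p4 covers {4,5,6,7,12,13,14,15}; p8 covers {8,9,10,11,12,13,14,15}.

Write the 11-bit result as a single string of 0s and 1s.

11000100010

s1 (pos 1,3,5,7,9,11,13,15): 0⊕1⊕1⊕0⊕0⊕0⊕0⊕0 = 0
s2 (pos 2,3,6,7,10,11,14,15): 1⊕1⊕0⊕0⊕1⊕0⊕0⊕0 = 1
s4 (pos 4,5,6,7,12,13,14,15): 0⊕1⊕0⊕0⊕0⊕0⊕0⊕0 = 1
s8 (pos 8,9,10,11,12,13,14,15): 0⊕0⊕1⊕0⊕0⊕0⊕0⊕0 = 1
Syndrome s8…s1 = 1110 → error at position 14.
Flip position 14: 011010000100000 → 011010000100010
Read data bits from positions 3,5,6,7,9,10,11,12,13,14,15: 11000100010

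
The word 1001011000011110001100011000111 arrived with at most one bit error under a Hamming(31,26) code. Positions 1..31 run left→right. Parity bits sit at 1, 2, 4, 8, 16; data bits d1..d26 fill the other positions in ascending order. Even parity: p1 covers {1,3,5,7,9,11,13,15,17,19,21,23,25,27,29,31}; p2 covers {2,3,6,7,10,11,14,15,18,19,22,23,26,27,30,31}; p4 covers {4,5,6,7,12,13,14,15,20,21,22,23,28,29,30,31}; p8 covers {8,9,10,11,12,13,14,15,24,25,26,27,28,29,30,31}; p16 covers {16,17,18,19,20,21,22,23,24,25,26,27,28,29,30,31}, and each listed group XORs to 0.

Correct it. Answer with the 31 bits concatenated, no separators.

1001011000011110001100011000101

s1 (pos 1,3,5,7,9,11,13,15,17,19,21,23,25,27,29,31): 1⊕0⊕0⊕1⊕0⊕0⊕1⊕1⊕0⊕1⊕0⊕0⊕1⊕0⊕1⊕1 = 0
s2 (pos 2,3,6,7,10,11,14,15,18,19,22,23,26,27,30,31): 0⊕0⊕1⊕1⊕0⊕0⊕1⊕1⊕0⊕1⊕0⊕0⊕0⊕0⊕1⊕1 = 1
s4 (pos 4,5,6,7,12,13,14,15,20,21,22,23,28,29,30,31): 1⊕0⊕1⊕1⊕1⊕1⊕1⊕1⊕1⊕0⊕0⊕0⊕0⊕1⊕1⊕1 = 1
s8 (pos 8,9,10,11,12,13,14,15,24,25,26,27,28,29,30,31): 0⊕0⊕0⊕0⊕1⊕1⊕1⊕1⊕1⊕1⊕0⊕0⊕0⊕1⊕1⊕1 = 1
s16 (pos 16,17,18,19,20,21,22,23,24,25,26,27,28,29,30,31): 0⊕0⊕0⊕1⊕1⊕0⊕0⊕0⊕1⊕1⊕0⊕0⊕0⊕1⊕1⊕1 = 1
Syndrome s16…s1 = 11110 → error at position 30.
Flip position 30: 1001011000011110001100011000111 → 1001011000011110001100011000101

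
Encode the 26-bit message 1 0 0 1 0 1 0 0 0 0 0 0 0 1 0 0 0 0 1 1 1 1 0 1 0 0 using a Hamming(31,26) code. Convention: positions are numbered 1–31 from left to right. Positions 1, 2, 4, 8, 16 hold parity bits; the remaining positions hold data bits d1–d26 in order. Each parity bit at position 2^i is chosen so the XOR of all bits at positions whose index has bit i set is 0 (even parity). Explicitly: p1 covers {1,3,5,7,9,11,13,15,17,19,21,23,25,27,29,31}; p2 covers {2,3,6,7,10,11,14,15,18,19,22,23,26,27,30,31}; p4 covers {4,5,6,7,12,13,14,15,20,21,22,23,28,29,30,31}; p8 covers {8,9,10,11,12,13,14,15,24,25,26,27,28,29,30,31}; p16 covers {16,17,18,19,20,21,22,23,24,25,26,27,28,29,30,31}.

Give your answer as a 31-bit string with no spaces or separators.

Place data at non-parity positions: p1 p2 1 p4 0 0 1 p8 0 1 0 0 0 0 0 p16 0 0 1 0 0 0 0 1 1 1 1 0 1 0 0
p1 (pos 1,3,5,7,9,11,13,15,17,19,21,23,25,27,29,31): XOR of data positions = 1⊕0⊕1⊕0⊕0⊕0⊕0⊕0⊕1⊕0⊕0⊕1⊕1⊕1⊕0 = 0
p2 (pos 2,3,6,7,10,11,14,15,18,19,22,23,26,27,30,31): XOR of data positions = 1⊕0⊕1⊕1⊕0⊕0⊕0⊕0⊕1⊕0⊕0⊕1⊕1⊕0⊕0 = 0
p4 (pos 4,5,6,7,12,13,14,15,20,21,22,23,28,29,30,31): XOR of data positions = 0⊕0⊕1⊕0⊕0⊕0⊕0⊕0⊕0⊕0⊕0⊕0⊕1⊕0⊕0 = 0
p8 (pos 8,9,10,11,12,13,14,15,24,25,26,27,28,29,30,31): XOR of data positions = 0⊕1⊕0⊕0⊕0⊕0⊕0⊕1⊕1⊕1⊕1⊕0⊕1⊕0⊕0 = 0
p16 (pos 16,17,18,19,20,21,22,23,24,25,26,27,28,29,30,31): XOR of data positions = 0⊕0⊕1⊕0⊕0⊕0⊕0⊕1⊕1⊕1⊕1⊕0⊕1⊕0⊕0 = 0
Codeword: 0010001001000000001000011110100

0010001001000000001000011110100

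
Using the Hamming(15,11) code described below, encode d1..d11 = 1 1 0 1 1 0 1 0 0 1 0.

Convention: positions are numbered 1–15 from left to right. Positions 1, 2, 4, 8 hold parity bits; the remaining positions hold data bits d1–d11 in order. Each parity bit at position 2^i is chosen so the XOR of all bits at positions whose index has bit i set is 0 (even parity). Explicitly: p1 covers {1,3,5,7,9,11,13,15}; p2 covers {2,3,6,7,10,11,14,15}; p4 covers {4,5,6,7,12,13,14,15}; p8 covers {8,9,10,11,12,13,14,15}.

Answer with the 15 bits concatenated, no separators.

Place data at non-parity positions: p1 p2 1 p4 1 0 1 p8 1 0 1 0 0 1 0
p1 (pos 1,3,5,7,9,11,13,15): XOR of data positions = 1⊕1⊕1⊕1⊕1⊕0⊕0 = 1
p2 (pos 2,3,6,7,10,11,14,15): XOR of data positions = 1⊕0⊕1⊕0⊕1⊕1⊕0 = 0
p4 (pos 4,5,6,7,12,13,14,15): XOR of data positions = 1⊕0⊕1⊕0⊕0⊕1⊕0 = 1
p8 (pos 8,9,10,11,12,13,14,15): XOR of data positions = 1⊕0⊕1⊕0⊕0⊕1⊕0 = 1
Codeword: 101110111010010

101110111010010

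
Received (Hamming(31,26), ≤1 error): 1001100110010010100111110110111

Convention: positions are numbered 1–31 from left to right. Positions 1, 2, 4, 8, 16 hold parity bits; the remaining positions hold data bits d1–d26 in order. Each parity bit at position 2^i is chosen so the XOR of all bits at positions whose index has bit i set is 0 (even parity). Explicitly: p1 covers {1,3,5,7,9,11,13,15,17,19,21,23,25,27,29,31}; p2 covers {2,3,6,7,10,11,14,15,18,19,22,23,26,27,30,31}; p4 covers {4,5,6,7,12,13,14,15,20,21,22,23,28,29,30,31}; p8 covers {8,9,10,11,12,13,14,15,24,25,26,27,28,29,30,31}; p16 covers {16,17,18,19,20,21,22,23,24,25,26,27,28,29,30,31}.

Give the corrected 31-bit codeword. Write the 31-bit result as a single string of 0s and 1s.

1001100110010010100110110110111

s1 (pos 1,3,5,7,9,11,13,15,17,19,21,23,25,27,29,31): 1⊕0⊕1⊕0⊕1⊕0⊕0⊕1⊕1⊕0⊕1⊕1⊕0⊕1⊕1⊕1 = 0
s2 (pos 2,3,6,7,10,11,14,15,18,19,22,23,26,27,30,31): 0⊕0⊕0⊕0⊕0⊕0⊕0⊕1⊕0⊕0⊕1⊕1⊕1⊕1⊕1⊕1 = 1
s4 (pos 4,5,6,7,12,13,14,15,20,21,22,23,28,29,30,31): 1⊕1⊕0⊕0⊕1⊕0⊕0⊕1⊕1⊕1⊕1⊕1⊕0⊕1⊕1⊕1 = 1
s8 (pos 8,9,10,11,12,13,14,15,24,25,26,27,28,29,30,31): 1⊕1⊕0⊕0⊕1⊕0⊕0⊕1⊕1⊕0⊕1⊕1⊕0⊕1⊕1⊕1 = 0
s16 (pos 16,17,18,19,20,21,22,23,24,25,26,27,28,29,30,31): 0⊕1⊕0⊕0⊕1⊕1⊕1⊕1⊕1⊕0⊕1⊕1⊕0⊕1⊕1⊕1 = 1
Syndrome s16…s1 = 10110 → error at position 22.
Flip position 22: 1001100110010010100111110110111 → 1001100110010010100110110110111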